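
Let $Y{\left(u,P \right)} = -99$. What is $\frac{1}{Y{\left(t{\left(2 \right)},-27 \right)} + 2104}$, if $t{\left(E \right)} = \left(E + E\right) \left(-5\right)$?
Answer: $\frac{1}{2005} \approx 0.00049875$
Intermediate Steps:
$t{\left(E \right)} = - 10 E$ ($t{\left(E \right)} = 2 E \left(-5\right) = - 10 E$)
$\frac{1}{Y{\left(t{\left(2 \right)},-27 \right)} + 2104} = \frac{1}{-99 + 2104} = \frac{1}{2005}$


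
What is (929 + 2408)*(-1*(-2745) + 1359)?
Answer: 13695048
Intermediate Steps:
(929 + 2408)*(-1*(-2745) + 1359) = 3337*(2745 + 1359) = 3337*4104 = 13695048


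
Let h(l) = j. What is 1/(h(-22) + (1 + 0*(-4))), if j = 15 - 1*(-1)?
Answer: 1/17 ≈ 0.058824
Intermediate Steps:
j = 16 (j = 15 + 1 = 16)
h(l) = 16
1/(h(-22) + (1 + 0*(-4))) = 1/(16 + (1 + 0*(-4))) = 1/(16 + (1 + 0)) = 1/(16 + 1) = 1/17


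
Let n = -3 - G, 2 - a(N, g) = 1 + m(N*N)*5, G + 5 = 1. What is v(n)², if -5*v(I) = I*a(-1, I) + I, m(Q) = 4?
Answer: 324/25 ≈ 12.960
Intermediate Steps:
G = -4 (G = -5 + 1 = -4)
a(N, g) = -19 (a(N, g) = 2 - (1 + 4*5) = 2 - (1 + 20) = 2 - 1*21 = 2 - 21 = -19)
n = 1 (n = -3 - 1*(-4) = -3 + 4 = 1)
v(I) = 18*I/5 (v(I) = -(I*(-19) + I)/5 = -(-19*I + I)/5 = -(-18)*I/5 = 18*I/5)
v(n)² = ((18/5)*1)² = (18/5)² = 324/25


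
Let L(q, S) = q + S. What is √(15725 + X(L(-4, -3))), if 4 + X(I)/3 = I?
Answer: 2*√3923 ≈ 125.27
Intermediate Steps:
L(q, S) = S + q
X(I) = -12 + 3*I
√(15725 + X(L(-4, -3))) = √(15725 + (-12 + 3*(-3 - 4))) = √(15725 + (-12 + 3*(-7))) = √(15725 + (-12 - 21)) = √(15725 - 33) = √15692 = 2*√3923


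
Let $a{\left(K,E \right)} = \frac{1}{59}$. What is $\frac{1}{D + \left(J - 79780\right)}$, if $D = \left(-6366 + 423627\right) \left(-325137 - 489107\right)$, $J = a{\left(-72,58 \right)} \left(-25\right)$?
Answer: $- \frac{59}{20045388382401} \approx -2.9433 \cdot 10^{-12}$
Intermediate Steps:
$a{\left(K,E \right)} = \frac{1}{59}$
$J = - \frac{25}{59}$ ($J = \frac{1}{59} \left(-25\right) = - \frac{25}{59} \approx -0.42373$)
$D = -339752265684$ ($D = 417261 \left(-814244\right) = -339752265684$)
$\frac{1}{D + \left(J - 79780\right)} = \frac{1}{-339752265684 - \frac{4707045}{59}} = \frac{1}{- \frac{20045388382401}{59}} = - \frac{59}{20045388382401}$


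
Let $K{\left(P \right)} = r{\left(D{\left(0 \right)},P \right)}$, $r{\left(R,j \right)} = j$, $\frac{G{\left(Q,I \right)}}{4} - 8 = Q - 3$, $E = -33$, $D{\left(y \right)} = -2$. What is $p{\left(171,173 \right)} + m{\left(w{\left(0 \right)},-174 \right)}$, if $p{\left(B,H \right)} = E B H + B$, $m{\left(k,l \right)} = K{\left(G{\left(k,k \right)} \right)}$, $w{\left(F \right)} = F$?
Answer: $-976048$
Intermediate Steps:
$G{\left(Q,I \right)} = 20 + 4 Q$ ($G{\left(Q,I \right)} = 32 + 4 \left(Q - 3\right) = 32 + 4 \left(-3 + Q\right) = 32 + \left(-12 + 4 Q\right) = 20 + 4 Q$)
$K{\left(P \right)} = P$
$m{\left(k,l \right)} = 20 + 4 k$
$p{\left(B,H \right)} = B - 33 B H$ ($p{\left(B,H \right)} = - 33 B H + B = B - 33 B H$)
$p{\left(171,173 \right)} + m{\left(w{\left(0 \right)},-174 \right)} = 171 \left(1 - 5709\right) + \left(20 + 4 \cdot 0\right) = 171 \left(1 - 5709\right) + \left(20 + 0\right) = 171 \left(-5708\right) + 20 = -976068 + 20 = -976048$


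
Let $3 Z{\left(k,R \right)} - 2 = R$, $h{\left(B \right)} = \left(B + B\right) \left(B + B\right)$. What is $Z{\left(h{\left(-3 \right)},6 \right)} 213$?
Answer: $568$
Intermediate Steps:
$h{\left(B \right)} = 4 B^{2}$ ($h{\left(B \right)} = 2 B 2 B = 4 B^{2}$)
$Z{\left(k,R \right)} = \frac{2}{3} + \frac{R}{3}$
$Z{\left(h{\left(-3 \right)},6 \right)} 213 = \left(\frac{2}{3} + \frac{1}{3} \cdot 6\right) 213 = \left(\frac{2}{3} + 2\right) 213 = \frac{8}{3} \cdot 213 = 568$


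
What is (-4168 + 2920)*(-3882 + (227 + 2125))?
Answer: 1909440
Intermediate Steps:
(-4168 + 2920)*(-3882 + (227 + 2125)) = -1248*(-3882 + 2352) = -1248*(-1530) = 1909440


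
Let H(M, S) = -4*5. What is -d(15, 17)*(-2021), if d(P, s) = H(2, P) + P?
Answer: -10105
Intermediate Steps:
H(M, S) = -20
d(P, s) = -20 + P
-d(15, 17)*(-2021) = -(-20 + 15)*(-2021) = -(-5)*(-2021) = -1*10105 = -10105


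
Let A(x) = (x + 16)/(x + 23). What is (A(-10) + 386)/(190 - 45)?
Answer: 5024/1885 ≈ 2.6653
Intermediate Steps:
A(x) = (16 + x)/(23 + x)
(A(-10) + 386)/(190 - 45) = ((16 - 10)/(23 - 10) + 386)/(190 - 45) = (6/13 + 386)/145 = ((1/13)*6 + 386)*(1/145) = (6/13 + 386)*(1/145) = (5024/13)*(1/145) = 5024/1885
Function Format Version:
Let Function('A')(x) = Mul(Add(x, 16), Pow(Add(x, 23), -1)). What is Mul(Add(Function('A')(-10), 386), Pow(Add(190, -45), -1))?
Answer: Rational(5024, 1885) ≈ 2.6653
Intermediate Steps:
Function('A')(x) = Mul(Pow(Add(23, x), -1), Add(16, x)) (Function('A')(x) = Mul(Add(16, x), Pow(Add(23, x), -1)) = Mul(Pow(Add(23, x), -1), Add(16, x)))
Mul(Add(Function('A')(-10), 386), Pow(Add(190, -45), -1)) = Mul(Add(Mul(Pow(Add(23, -10), -1), Add(16, -10)), 386), Pow(Add(190, -45), -1)) = Mul(Add(Mul(Pow(13, -1), 6), 386), Pow(145, -1)) = Mul(Add(Mul(Rational(1, 13), 6), 386), Rational(1, 145)) = Mul(Add(Rational(6, 13), 386), Rational(1, 145)) = Mul(Rational(5024, 13), Rational(1, 145)) = Rational(5024, 1885)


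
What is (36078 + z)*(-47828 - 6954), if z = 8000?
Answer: -2414680996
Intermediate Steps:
(36078 + z)*(-47828 - 6954) = (36078 + 8000)*(-47828 - 6954) = 44078*(-54782) = -2414680996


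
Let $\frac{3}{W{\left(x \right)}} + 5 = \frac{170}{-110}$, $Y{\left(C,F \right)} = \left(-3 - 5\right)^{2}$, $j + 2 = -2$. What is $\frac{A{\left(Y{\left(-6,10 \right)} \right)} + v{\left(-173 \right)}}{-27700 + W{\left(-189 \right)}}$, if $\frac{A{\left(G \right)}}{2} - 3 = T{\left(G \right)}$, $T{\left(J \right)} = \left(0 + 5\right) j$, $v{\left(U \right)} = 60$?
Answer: $- \frac{624}{664811} \approx -0.00093861$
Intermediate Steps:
$j = -4$ ($j = -2 - 2 = -4$)
$Y{\left(C,F \right)} = 64$ ($Y{\left(C,F \right)} = \left(-8\right)^{2} = 64$)
$T{\left(J \right)} = -20$ ($T{\left(J \right)} = \left(0 + 5\right) \left(-4\right) = 5 \left(-4\right) = -20$)
$W{\left(x \right)} = - \frac{11}{24}$ ($W{\left(x \right)} = \frac{3}{-5 + \frac{170}{-110}} = \frac{3}{-5 + 170 \left(- \frac{1}{110}\right)} = \frac{3}{-5 - \frac{17}{11}} = \frac{3}{- \frac{72}{11}} = 3 \left(- \frac{11}{72}\right) = - \frac{11}{24}$)
$A{\left(G \right)} = -34$ ($A{\left(G \right)} = 6 + 2 \left(-20\right) = 6 - 40 = -34$)
$\frac{A{\left(Y{\left(-6,10 \right)} \right)} + v{\left(-173 \right)}}{-27700 + W{\left(-189 \right)}} = \frac{-34 + 60}{-27700 - \frac{11}{24}} = \frac{26}{- \frac{664811}{24}} = 26 \left(- \frac{24}{664811}\right) = - \frac{624}{664811}$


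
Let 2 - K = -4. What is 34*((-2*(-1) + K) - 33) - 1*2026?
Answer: -2876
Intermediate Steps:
K = 6 (K = 2 - 1*(-4) = 2 + 4 = 6)
34*((-2*(-1) + K) - 33) - 1*2026 = 34*((-2*(-1) + 6) - 33) - 1*2026 = 34*((2 + 6) - 33) - 2026 = 34*(8 - 33) - 2026 = 34*(-25) - 2026 = -850 - 2026 = -2876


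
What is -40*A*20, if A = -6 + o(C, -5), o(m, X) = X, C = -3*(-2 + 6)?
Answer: 8800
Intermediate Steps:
C = -12 (C = -3*4 = -12)
A = -11 (A = -6 - 5 = -11)
-40*A*20 = -40*(-11)*20 = 440*20 = 8800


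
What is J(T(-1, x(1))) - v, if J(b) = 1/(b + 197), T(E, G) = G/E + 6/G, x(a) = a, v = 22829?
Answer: -4611457/202 ≈ -22829.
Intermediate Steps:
T(E, G) = 6/G + G/E
J(b) = 1/(197 + b)
J(T(-1, x(1))) - v = 1/(197 + (6/1 + 1/(-1))) - 1*22829 = 1/(197 + (6*1 + 1*(-1))) - 22829 = 1/(197 + (6 - 1)) - 22829 = 1/(197 + 5) - 22829 = 1/202 - 22829 = -4611457/202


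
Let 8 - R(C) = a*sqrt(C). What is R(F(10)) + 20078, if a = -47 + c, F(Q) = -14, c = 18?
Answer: 20086 + 29*I*sqrt(14) ≈ 20086.0 + 108.51*I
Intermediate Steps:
a = -29 (a = -47 + 18 = -29)
R(C) = 8 + 29*sqrt(C) (R(C) = 8 - (-29)*sqrt(C) = 8 + 29*sqrt(C))
R(F(10)) + 20078 = (8 + 29*sqrt(-14)) + 20078 = (8 + 29*(I*sqrt(14))) + 20078 = (8 + 29*I*sqrt(14)) + 20078 = 20086 + 29*I*sqrt(14)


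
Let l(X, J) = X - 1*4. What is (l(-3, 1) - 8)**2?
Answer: 225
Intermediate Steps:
l(X, J) = -4 + X (l(X, J) = X - 4 = -4 + X)
(l(-3, 1) - 8)**2 = ((-4 - 3) - 8)**2 = (-7 - 8)**2 = (-15)**2 = 225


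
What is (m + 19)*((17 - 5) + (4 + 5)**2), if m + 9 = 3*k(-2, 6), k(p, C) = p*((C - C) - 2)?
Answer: 2046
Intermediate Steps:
k(p, C) = -2*p (k(p, C) = p*(0 - 2) = p*(-2) = -2*p)
m = 3 (m = -9 + 3*(-2*(-2)) = -9 + 3*4 = -9 + 12 = 3)
(m + 19)*((17 - 5) + (4 + 5)**2) = (3 + 19)*((17 - 5) + (4 + 5)**2) = 22*(12 + 9**2) = 22*(12 + 81) = 22*93 = 2046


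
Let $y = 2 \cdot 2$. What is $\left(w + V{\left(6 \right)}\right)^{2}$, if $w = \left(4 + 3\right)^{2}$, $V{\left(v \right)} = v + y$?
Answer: $3481$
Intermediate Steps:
$y = 4$
$V{\left(v \right)} = 4 + v$ ($V{\left(v \right)} = v + 4 = 4 + v$)
$w = 49$ ($w = 7^{2} = 49$)
$\left(w + V{\left(6 \right)}\right)^{2} = \left(49 + \left(4 + 6\right)\right)^{2} = \left(49 + 10\right)^{2} = 59^{2} = 3481$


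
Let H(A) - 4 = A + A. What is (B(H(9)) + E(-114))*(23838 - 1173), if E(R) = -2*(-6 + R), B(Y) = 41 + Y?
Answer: 6867495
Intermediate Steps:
H(A) = 4 + 2*A (H(A) = 4 + (A + A) = 4 + 2*A)
E(R) = 12 - 2*R
(B(H(9)) + E(-114))*(23838 - 1173) = ((41 + (4 + 2*9)) + (12 - 2*(-114)))*(23838 - 1173) = ((41 + (4 + 18)) + (12 + 228))*22665 = ((41 + 22) + 240)*22665 = (63 + 240)*22665 = 303*22665 = 6867495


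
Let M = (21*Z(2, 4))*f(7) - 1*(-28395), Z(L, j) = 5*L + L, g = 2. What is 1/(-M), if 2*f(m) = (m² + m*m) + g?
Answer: -1/40995 ≈ -2.4393e-5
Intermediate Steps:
f(m) = 1 + m² (f(m) = ((m² + m*m) + 2)/2 = ((m² + m²) + 2)/2 = (2*m² + 2)/2 = (2 + 2*m²)/2 = 1 + m²)
Z(L, j) = 6*L
M = 40995 (M = (21*(6*2))*(1 + 7²) - 1*(-28395) = (21*12)*(1 + 49) + 28395 = 252*50 + 28395 = 12600 + 28395 = 40995)
1/(-M) = 1/(-1*40995) = 1/(-40995) = -1/40995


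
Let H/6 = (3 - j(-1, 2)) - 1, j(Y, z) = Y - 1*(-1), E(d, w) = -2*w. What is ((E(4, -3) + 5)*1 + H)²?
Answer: 529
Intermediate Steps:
j(Y, z) = 1 + Y (j(Y, z) = Y + 1 = 1 + Y)
H = 12 (H = 6*((3 - (1 - 1)) - 1) = 6*((3 - 1*0) - 1) = 6*((3 + 0) - 1) = 6*(3 - 1) = 6*2 = 12)
((E(4, -3) + 5)*1 + H)² = ((-2*(-3) + 5)*1 + 12)² = ((6 + 5)*1 + 12)² = (11*1 + 12)² = (11 + 12)² = 23² = 529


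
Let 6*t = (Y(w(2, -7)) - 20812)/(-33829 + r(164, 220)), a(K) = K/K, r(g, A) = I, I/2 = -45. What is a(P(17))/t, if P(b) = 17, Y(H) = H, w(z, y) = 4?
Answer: 33919/3468 ≈ 9.7806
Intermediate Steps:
I = -90 (I = 2*(-45) = -90)
r(g, A) = -90
a(K) = 1
t = 3468/33919 (t = ((4 - 20812)/(-33829 - 90))/6 = (-20808/(-33919))/6 = (-20808*(-1/33919))/6 = (⅙)*(20808/33919) = 3468/33919 ≈ 0.10224)
a(P(17))/t = 1/(3468/33919) = 1*(33919/3468) = 33919/3468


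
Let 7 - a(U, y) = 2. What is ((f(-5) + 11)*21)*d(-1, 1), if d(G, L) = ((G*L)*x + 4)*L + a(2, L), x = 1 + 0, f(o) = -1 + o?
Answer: 840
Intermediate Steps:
a(U, y) = 5 (a(U, y) = 7 - 1*2 = 7 - 2 = 5)
x = 1
d(G, L) = 5 + L*(4 + G*L) (d(G, L) = ((G*L)*1 + 4)*L + 5 = (G*L + 4)*L + 5 = (4 + G*L)*L + 5 = L*(4 + G*L) + 5 = 5 + L*(4 + G*L))
((f(-5) + 11)*21)*d(-1, 1) = (((-1 - 5) + 11)*21)*(5 + 4*1 - 1*1**2) = ((-6 + 11)*21)*(5 + 4 - 1*1) = (5*21)*(5 + 4 - 1) = 105*8 = 840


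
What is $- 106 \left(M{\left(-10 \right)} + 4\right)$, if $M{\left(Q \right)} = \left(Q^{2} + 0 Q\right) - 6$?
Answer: $-10388$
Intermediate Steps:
$M{\left(Q \right)} = -6 + Q^{2}$ ($M{\left(Q \right)} = \left(Q^{2} + 0\right) - 6 = Q^{2} - 6 = -6 + Q^{2}$)
$- 106 \left(M{\left(-10 \right)} + 4\right) = - 106 \left(\left(-6 + \left(-10\right)^{2}\right) + 4\right) = - 106 \left(\left(-6 + 100\right) + 4\right) = - 106 \left(94 + 4\right) = \left(-106\right) 98 = -10388$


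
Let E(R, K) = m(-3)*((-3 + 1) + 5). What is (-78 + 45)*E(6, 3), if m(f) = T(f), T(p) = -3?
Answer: 297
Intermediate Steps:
m(f) = -3
E(R, K) = -9 (E(R, K) = -3*((-3 + 1) + 5) = -3*(-2 + 5) = -3*3 = -9)
(-78 + 45)*E(6, 3) = (-78 + 45)*(-9) = -33*(-9) = 297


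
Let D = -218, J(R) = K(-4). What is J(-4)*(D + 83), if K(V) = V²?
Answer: -2160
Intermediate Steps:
J(R) = 16 (J(R) = (-4)² = 16)
J(-4)*(D + 83) = 16*(-218 + 83) = 16*(-135) = -2160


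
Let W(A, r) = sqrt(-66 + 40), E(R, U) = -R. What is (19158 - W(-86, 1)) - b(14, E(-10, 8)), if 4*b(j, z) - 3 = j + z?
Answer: 76605/4 - I*sqrt(26) ≈ 19151.0 - 5.099*I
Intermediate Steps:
W(A, r) = I*sqrt(26) (W(A, r) = sqrt(-26) = I*sqrt(26))
b(j, z) = 3/4 + j/4 + z/4 (b(j, z) = 3/4 + (j + z)/4 = 3/4 + (j/4 + z/4) = 3/4 + j/4 + z/4)
(19158 - W(-86, 1)) - b(14, E(-10, 8)) = (19158 - I*sqrt(26)) - (3/4 + (1/4)*14 + (-1*(-10))/4) = (19158 - I*sqrt(26)) - (3/4 + 7/2 + (1/4)*10) = (19158 - I*sqrt(26)) - (3/4 + 7/2 + 5/2) = (19158 - I*sqrt(26)) - 1*27/4 = (19158 - I*sqrt(26)) - 27/4 = 76605/4 - I*sqrt(26)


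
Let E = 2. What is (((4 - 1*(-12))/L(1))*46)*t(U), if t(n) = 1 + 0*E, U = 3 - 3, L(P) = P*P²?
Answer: 736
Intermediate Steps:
L(P) = P³
U = 0
t(n) = 1 (t(n) = 1 + 0*2 = 1 + 0 = 1)
(((4 - 1*(-12))/L(1))*46)*t(U) = (((4 - 1*(-12))/(1³))*46)*1 = (((4 + 12)/1)*46)*1 = ((16*1)*46)*1 = (16*46)*1 = 736*1 = 736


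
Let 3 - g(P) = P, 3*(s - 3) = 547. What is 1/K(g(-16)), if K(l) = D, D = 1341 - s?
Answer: 3/3467 ≈ 0.00086530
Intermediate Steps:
s = 556/3 (s = 3 + (1/3)*547 = 3 + 547/3 = 556/3 ≈ 185.33)
D = 3467/3 (D = 1341 - 1*556/3 = 1341 - 556/3 = 3467/3 ≈ 1155.7)
g(P) = 3 - P
K(l) = 3467/3
1/K(g(-16)) = 1/(3467/3) = 3/3467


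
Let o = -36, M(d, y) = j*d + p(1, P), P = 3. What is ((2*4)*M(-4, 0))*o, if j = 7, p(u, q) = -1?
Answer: 8352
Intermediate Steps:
M(d, y) = -1 + 7*d (M(d, y) = 7*d - 1 = -1 + 7*d)
((2*4)*M(-4, 0))*o = ((2*4)*(-1 + 7*(-4)))*(-36) = (8*(-1 - 28))*(-36) = (8*(-29))*(-36) = -232*(-36) = 8352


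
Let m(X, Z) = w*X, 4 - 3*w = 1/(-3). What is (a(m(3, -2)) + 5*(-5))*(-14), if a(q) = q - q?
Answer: 350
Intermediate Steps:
w = 13/9 (w = 4/3 - ⅓/(-3) = 4/3 - ⅓*(-⅓) = 4/3 + ⅑ = 13/9 ≈ 1.4444)
m(X, Z) = 13*X/9
a(q) = 0
(a(m(3, -2)) + 5*(-5))*(-14) = (0 + 5*(-5))*(-14) = (0 - 25)*(-14) = -25*(-14) = 350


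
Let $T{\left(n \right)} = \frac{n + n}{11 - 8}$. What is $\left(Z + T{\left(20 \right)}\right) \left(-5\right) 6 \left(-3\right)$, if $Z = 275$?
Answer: $25950$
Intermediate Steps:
$T{\left(n \right)} = \frac{2 n}{3}$
$\left(Z + T{\left(20 \right)}\right) \left(-5\right) 6 \left(-3\right) = \left(275 + \frac{2}{3} \cdot 20\right) \left(-5\right) 6 \left(-3\right) = \left(275 + \frac{40}{3}\right) \left(\left(-30\right) \left(-3\right)\right) = \frac{865}{3} \cdot 90 = 25950$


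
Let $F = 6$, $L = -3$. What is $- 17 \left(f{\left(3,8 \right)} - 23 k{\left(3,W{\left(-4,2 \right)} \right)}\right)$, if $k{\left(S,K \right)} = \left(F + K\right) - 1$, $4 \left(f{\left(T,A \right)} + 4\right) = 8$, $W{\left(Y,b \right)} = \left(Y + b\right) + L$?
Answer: $34$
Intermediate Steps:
$W{\left(Y,b \right)} = -3 + Y + b$ ($W{\left(Y,b \right)} = \left(Y + b\right) - 3 = -3 + Y + b$)
$f{\left(T,A \right)} = -2$ ($f{\left(T,A \right)} = -4 + \frac{1}{4} \cdot 8 = -4 + 2 = -2$)
$k{\left(S,K \right)} = 5 + K$ ($k{\left(S,K \right)} = \left(6 + K\right) - 1 = 5 + K$)
$- 17 \left(f{\left(3,8 \right)} - 23 k{\left(3,W{\left(-4,2 \right)} \right)}\right) = - 17 \left(-2 - 23 \left(5 - 5\right)\right) = - 17 \left(-2 - 0\right) = - 17 \left(-2 + 0\right) = \left(-17\right) \left(-2\right) = 34$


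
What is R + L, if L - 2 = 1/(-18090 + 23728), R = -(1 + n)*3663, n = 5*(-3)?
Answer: 289139193/5638 ≈ 51284.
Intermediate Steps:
n = -15
R = 51282 (R = -(1 - 15)*3663 = -1*(-14)*3663 = 14*3663 = 51282)
L = 11277/5638 (L = 2 + 1/(-18090 + 23728) = 2 + 1/5638 = 11277/5638 ≈ 2.0002)
R + L = 51282 + 11277/5638 = 289139193/5638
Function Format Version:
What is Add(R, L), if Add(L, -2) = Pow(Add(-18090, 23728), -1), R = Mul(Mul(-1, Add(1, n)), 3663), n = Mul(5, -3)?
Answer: Rational(289139193, 5638) ≈ 51284.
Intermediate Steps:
n = -15
R = 51282 (R = Mul(Mul(-1, Add(1, -15)), 3663) = Mul(Mul(-1, -14), 3663) = Mul(14, 3663) = 51282)
L = Rational(11277, 5638) (L = Add(2, Pow(Add(-18090, 23728), -1)) = Add(2, Pow(5638, -1)) = Add(2, Rational(1, 5638)) = Rational(11277, 5638) ≈ 2.0002)
Add(R, L) = Add(51282, Rational(11277, 5638)) = Rational(289139193, 5638)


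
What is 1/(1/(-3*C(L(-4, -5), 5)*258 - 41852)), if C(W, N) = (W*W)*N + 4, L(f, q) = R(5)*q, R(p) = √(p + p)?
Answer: -1012448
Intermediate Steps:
R(p) = √2*√p (R(p) = √(2*p) = √2*√p)
L(f, q) = q*√10 (L(f, q) = (√2*√5)*q = √10*q = q*√10)
C(W, N) = 4 + N*W² (C(W, N) = W²*N + 4 = N*W² + 4 = 4 + N*W²)
1/(1/(-3*C(L(-4, -5), 5)*258 - 41852)) = 1/(1/(-3*(4 + 5*(-5*√10)²)*258 - 41852)) = 1/(1/(-3*(4 + 5*250)*258 - 41852)) = 1/(1/(-3*(4 + 1250)*258 - 41852)) = 1/(1/(-3*1254*258 - 41852)) = 1/(1/(-3762*258 - 41852)) = 1/(1/(-970596 - 41852)) = 1/(1/(-1012448)) = 1/(-1/1012448) = -1012448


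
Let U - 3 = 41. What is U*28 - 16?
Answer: 1216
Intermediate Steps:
U = 44 (U = 3 + 41 = 44)
U*28 - 16 = 44*28 - 16 = 1232 - 16 = 1216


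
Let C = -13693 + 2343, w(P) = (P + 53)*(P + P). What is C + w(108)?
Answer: 23426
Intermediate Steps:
w(P) = 2*P*(53 + P) (w(P) = (53 + P)*(2*P) = 2*P*(53 + P))
C = -11350
C + w(108) = -11350 + 2*108*(53 + 108) = -11350 + 2*108*161 = -11350 + 34776 = 23426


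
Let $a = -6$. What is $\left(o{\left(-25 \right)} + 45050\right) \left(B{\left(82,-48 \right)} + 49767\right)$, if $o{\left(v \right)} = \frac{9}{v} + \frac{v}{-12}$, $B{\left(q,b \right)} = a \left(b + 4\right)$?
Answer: $\frac{225398277009}{100} \approx 2.254 \cdot 10^{9}$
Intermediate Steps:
$B{\left(q,b \right)} = -24 - 6 b$ ($B{\left(q,b \right)} = - 6 \left(b + 4\right) = - 6 \left(4 + b\right) = -24 - 6 b$)
$o{\left(v \right)} = \frac{9}{v} - \frac{v}{12}$ ($o{\left(v \right)} = \frac{9}{v} + v \left(- \frac{1}{12}\right) = \frac{9}{v} - \frac{v}{12}$)
$\left(o{\left(-25 \right)} + 45050\right) \left(B{\left(82,-48 \right)} + 49767\right) = \left(\left(\frac{9}{-25} - - \frac{25}{12}\right) + 45050\right) \left(\left(-24 - -288\right) + 49767\right) = \left(\left(9 \left(- \frac{1}{25}\right) + \frac{25}{12}\right) + 45050\right) \left(\left(-24 + 288\right) + 49767\right) = \left(\left(- \frac{9}{25} + \frac{25}{12}\right) + 45050\right) \left(264 + 49767\right) = \left(\frac{517}{300} + 45050\right) 50031 = \frac{13515517}{300} \cdot 50031 = \frac{225398277009}{100}$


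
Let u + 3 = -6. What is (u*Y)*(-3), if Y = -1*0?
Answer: 0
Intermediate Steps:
u = -9 (u = -3 - 6 = -9)
Y = 0
(u*Y)*(-3) = -9*0*(-3) = 0*(-3) = 0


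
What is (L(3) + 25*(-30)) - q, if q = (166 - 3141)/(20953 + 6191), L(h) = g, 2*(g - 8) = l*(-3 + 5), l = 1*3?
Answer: -20056441/27144 ≈ -738.89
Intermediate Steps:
l = 3
g = 11 (g = 8 + (3*(-3 + 5))/2 = 8 + (3*2)/2 = 8 + (½)*6 = 8 + 3 = 11)
L(h) = 11
q = -2975/27144 ≈ -0.10960
(L(3) + 25*(-30)) - q = (11 + 25*(-30)) - 1*(-2975/27144) = (11 - 750) + 2975/27144 = -739 + 2975/27144 = -20056441/27144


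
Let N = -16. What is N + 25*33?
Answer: 809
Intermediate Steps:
N + 25*33 = -16 + 25*33 = -16 + 825 = 809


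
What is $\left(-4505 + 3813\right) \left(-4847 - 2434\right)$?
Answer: $5038452$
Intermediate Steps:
$\left(-4505 + 3813\right) \left(-4847 - 2434\right) = \left(-692\right) \left(-7281\right) = 5038452$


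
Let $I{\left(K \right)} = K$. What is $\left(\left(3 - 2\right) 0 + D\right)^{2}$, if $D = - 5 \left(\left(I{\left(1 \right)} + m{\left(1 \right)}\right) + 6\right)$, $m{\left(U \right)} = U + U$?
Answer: $2025$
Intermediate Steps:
$m{\left(U \right)} = 2 U$
$D = -45$ ($D = - 5 \left(\left(1 + 2 \cdot 1\right) + 6\right) = - 5 \left(\left(1 + 2\right) + 6\right) = - 5 \left(3 + 6\right) = \left(-5\right) 9 = -45$)
$\left(\left(3 - 2\right) 0 + D\right)^{2} = \left(\left(3 - 2\right) 0 - 45\right)^{2} = \left(1 \cdot 0 - 45\right)^{2} = \left(0 - 45\right)^{2} = \left(-45\right)^{2} = 2025$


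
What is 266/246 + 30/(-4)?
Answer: -1579/246 ≈ -6.4187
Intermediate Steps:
266/246 + 30/(-4) = 266*(1/246) + 30*(-¼) = 133/123 - 15/2 = -1579/246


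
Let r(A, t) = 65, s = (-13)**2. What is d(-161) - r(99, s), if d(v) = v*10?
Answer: -1675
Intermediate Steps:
d(v) = 10*v
s = 169
d(-161) - r(99, s) = 10*(-161) - 1*65 = -1610 - 65 = -1675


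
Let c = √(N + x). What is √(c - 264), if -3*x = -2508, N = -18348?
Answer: √(-264 + 2*I*√4378) ≈ 3.9566 + 16.723*I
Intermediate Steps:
x = 836 (x = -⅓*(-2508) = 836)
c = 2*I*√4378 (c = √(-18348 + 836) = √(-17512) = 2*I*√4378 ≈ 132.33*I)
√(c - 264) = √(2*I*√4378 - 264) = √(-264 + 2*I*√4378)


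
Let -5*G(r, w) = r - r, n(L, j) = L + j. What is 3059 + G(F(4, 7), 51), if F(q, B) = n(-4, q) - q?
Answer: 3059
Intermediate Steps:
F(q, B) = -4 (F(q, B) = (-4 + q) - q = -4)
G(r, w) = 0 (G(r, w) = -(r - r)/5 = -⅕*0 = 0)
3059 + G(F(4, 7), 51) = 3059 + 0 = 3059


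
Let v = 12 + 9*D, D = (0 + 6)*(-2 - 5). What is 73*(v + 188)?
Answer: -12994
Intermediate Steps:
D = -42 (D = 6*(-7) = -42)
v = -366 (v = 12 + 9*(-42) = 12 - 378 = -366)
73*(v + 188) = 73*(-366 + 188) = 73*(-178) = -12994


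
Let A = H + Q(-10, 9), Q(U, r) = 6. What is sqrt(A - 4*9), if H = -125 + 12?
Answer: I*sqrt(143) ≈ 11.958*I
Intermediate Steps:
H = -113
A = -107 (A = -113 + 6 = -107)
sqrt(A - 4*9) = sqrt(-107 - 4*9) = sqrt(-107 - 36) = sqrt(-143) = I*sqrt(143)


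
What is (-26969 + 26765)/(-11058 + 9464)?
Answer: 102/797 ≈ 0.12798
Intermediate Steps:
(-26969 + 26765)/(-11058 + 9464) = -204/(-1594) = -204*(-1/1594) = 102/797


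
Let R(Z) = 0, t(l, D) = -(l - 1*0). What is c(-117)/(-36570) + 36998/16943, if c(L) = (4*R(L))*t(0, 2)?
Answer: 36998/16943 ≈ 2.1837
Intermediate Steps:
t(l, D) = -l (t(l, D) = -(l + 0) = -l)
c(L) = 0 (c(L) = (4*0)*(-1*0) = 0*0 = 0)
c(-117)/(-36570) + 36998/16943 = 0/(-36570) + 36998/16943 = 0*(-1/36570) + 36998*(1/16943) = 0 + 36998/16943 = 36998/16943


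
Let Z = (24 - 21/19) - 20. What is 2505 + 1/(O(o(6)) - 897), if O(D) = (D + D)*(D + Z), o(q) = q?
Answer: 37612556/15015 ≈ 2505.0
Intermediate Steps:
Z = 55/19 (Z = (24 - 21*1/19) - 20 = (24 - 21/19) - 20 = 435/19 - 20 = 55/19 ≈ 2.8947)
O(D) = 2*D*(55/19 + D) (O(D) = (D + D)*(D + 55/19) = (2*D)*(55/19 + D) = 2*D*(55/19 + D))
2505 + 1/(O(o(6)) - 897) = 2505 + 1/((2/19)*6*(55 + 19*6) - 897) = 2505 + 1/((2/19)*6*(55 + 114) - 897) = 2505 + 1/((2/19)*6*169 - 897) = 2505 + 1/(2028/19 - 897) = 2505 + 1/(-15015/19) = 2505 - 19/15015 = 37612556/15015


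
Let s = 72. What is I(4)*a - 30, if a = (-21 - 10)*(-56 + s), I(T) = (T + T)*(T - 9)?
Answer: 19810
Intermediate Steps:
I(T) = 2*T*(-9 + T) (I(T) = (2*T)*(-9 + T) = 2*T*(-9 + T))
a = -496 (a = (-21 - 10)*(-56 + 72) = -31*16 = -496)
I(4)*a - 30 = (2*4*(-9 + 4))*(-496) - 30 = (2*4*(-5))*(-496) - 30 = -40*(-496) - 30 = 19840 - 30 = 19810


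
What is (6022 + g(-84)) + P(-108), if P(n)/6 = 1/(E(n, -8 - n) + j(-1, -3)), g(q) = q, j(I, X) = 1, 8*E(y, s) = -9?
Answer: 5890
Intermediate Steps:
E(y, s) = -9/8 (E(y, s) = (1/8)*(-9) = -9/8)
P(n) = -48 (P(n) = 6/(-9/8 + 1) = 6/(-1/8) = 6*(-8) = -48)
(6022 + g(-84)) + P(-108) = (6022 - 84) - 48 = 5938 - 48 = 5890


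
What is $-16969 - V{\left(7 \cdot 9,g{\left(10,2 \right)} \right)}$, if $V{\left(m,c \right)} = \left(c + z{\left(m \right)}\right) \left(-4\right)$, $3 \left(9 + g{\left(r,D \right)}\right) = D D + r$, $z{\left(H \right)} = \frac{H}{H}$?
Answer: $- \frac{50947}{3} \approx -16982.0$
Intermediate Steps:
$z{\left(H \right)} = 1$
$g{\left(r,D \right)} = -9 + \frac{r}{3} + \frac{D^{2}}{3}$ ($g{\left(r,D \right)} = -9 + \frac{D D + r}{3} = -9 + \frac{D^{2} + r}{3} = -9 + \frac{r + D^{2}}{3} = -9 + \left(\frac{r}{3} + \frac{D^{2}}{3}\right) = -9 + \frac{r}{3} + \frac{D^{2}}{3}$)
$V{\left(m,c \right)} = -4 - 4 c$ ($V{\left(m,c \right)} = \left(c + 1\right) \left(-4\right) = \left(1 + c\right) \left(-4\right) = -4 - 4 c$)
$-16969 - V{\left(7 \cdot 9,g{\left(10,2 \right)} \right)} = -16969 - \left(-4 - 4 \left(-9 + \frac{1}{3} \cdot 10 + \frac{2^{2}}{3}\right)\right) = -16969 - \left(-4 - 4 \left(-9 + \frac{10}{3} + \frac{1}{3} \cdot 4\right)\right) = -16969 - \left(-4 - 4 \left(-9 + \frac{10}{3} + \frac{4}{3}\right)\right) = -16969 - \left(-4 - - \frac{52}{3}\right) = -16969 - \left(-4 + \frac{52}{3}\right) = -16969 - \frac{40}{3} = - \frac{50947}{3}$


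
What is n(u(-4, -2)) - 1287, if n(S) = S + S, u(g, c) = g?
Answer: -1295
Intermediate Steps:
n(S) = 2*S
n(u(-4, -2)) - 1287 = 2*(-4) - 1287 = -8 - 1287 = -1295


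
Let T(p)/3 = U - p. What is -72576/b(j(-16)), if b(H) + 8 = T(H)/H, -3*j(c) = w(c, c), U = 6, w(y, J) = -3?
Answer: -10368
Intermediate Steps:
j(c) = 1 (j(c) = -⅓*(-3) = 1)
T(p) = 18 - 3*p (T(p) = 3*(6 - p) = 18 - 3*p)
b(H) = -8 + (18 - 3*H)/H
-72576/b(j(-16)) = -72576/(-11 + 18/1) = -72576/(-11 + 18*1) = -72576/(-11 + 18) = -72576/7 = -72576*⅐ = -10368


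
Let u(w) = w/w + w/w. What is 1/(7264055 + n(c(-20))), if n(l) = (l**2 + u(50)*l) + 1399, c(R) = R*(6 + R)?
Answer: 1/7344414 ≈ 1.3616e-7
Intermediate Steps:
u(w) = 2 (u(w) = 1 + 1 = 2)
n(l) = 1399 + l**2 + 2*l (n(l) = (l**2 + 2*l) + 1399 = 1399 + l**2 + 2*l)
1/(7264055 + n(c(-20))) = 1/(7264055 + (1399 + (-20*(6 - 20))**2 + 2*(-20*(6 - 20)))) = 1/(7264055 + (1399 + (-20*(-14))**2 + 2*(-20*(-14)))) = 1/(7264055 + (1399 + 280**2 + 2*280)) = 1/(7264055 + (1399 + 78400 + 560)) = 1/(7264055 + 80359) = 1/7344414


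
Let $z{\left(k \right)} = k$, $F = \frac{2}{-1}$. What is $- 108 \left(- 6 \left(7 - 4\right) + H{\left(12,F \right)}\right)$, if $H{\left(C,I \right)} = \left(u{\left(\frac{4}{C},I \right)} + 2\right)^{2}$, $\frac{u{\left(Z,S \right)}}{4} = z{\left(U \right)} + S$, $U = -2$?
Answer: $-19224$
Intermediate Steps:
$F = -2$ ($F = 2 \left(-1\right) = -2$)
$u{\left(Z,S \right)} = -8 + 4 S$ ($u{\left(Z,S \right)} = 4 \left(-2 + S\right) = -8 + 4 S$)
$H{\left(C,I \right)} = \left(-6 + 4 I\right)^{2}$ ($H{\left(C,I \right)} = \left(\left(-8 + 4 I\right) + 2\right)^{2} = \left(-6 + 4 I\right)^{2}$)
$- 108 \left(- 6 \left(7 - 4\right) + H{\left(12,F \right)}\right) = - 108 \left(- 6 \left(7 - 4\right) + 4 \left(-3 + 2 \left(-2\right)\right)^{2}\right) = - 108 \left(\left(-6\right) 3 + 4 \left(-3 - 4\right)^{2}\right) = - 108 \left(-18 + 4 \left(-7\right)^{2}\right) = - 108 \left(-18 + 4 \cdot 49\right) = - 108 \left(-18 + 196\right) = \left(-108\right) 178 = -19224$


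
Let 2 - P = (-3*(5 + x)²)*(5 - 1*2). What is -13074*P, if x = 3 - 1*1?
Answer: -5791782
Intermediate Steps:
x = 2 (x = 3 - 1 = 2)
P = 443 (P = 2 - (-3*(5 + 2)²)*(5 - 1*2) = 2 - (-3*7²)*(5 - 2) = 2 - (-3*49)*3 = 2 - (-147)*3 = 2 - 1*(-441) = 2 + 441 = 443)
-13074*P = -13074*443 = -5791782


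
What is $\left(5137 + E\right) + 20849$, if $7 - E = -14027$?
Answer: $40020$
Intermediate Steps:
$E = 14034$ ($E = 7 - -14027 = 7 + 14027 = 14034$)
$\left(5137 + E\right) + 20849 = \left(5137 + 14034\right) + 20849 = 19171 + 20849 = 40020$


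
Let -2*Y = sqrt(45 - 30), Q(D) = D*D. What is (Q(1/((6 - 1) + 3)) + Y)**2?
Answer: 15361/4096 - sqrt(15)/64 ≈ 3.6897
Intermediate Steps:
Q(D) = D**2
Y = -sqrt(15)/2 (Y = -sqrt(45 - 30)/2 = -sqrt(15)/2 ≈ -1.9365)
(Q(1/((6 - 1) + 3)) + Y)**2 = ((1/((6 - 1) + 3))**2 - sqrt(15)/2)**2 = ((1/(5 + 3))**2 - sqrt(15)/2)**2 = ((1/8)**2 - sqrt(15)/2)**2 = (1/64 - sqrt(15)/2)**2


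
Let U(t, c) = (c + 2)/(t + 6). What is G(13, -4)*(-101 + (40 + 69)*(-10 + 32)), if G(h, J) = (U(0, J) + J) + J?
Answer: -57425/3 ≈ -19142.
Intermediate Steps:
U(t, c) = (2 + c)/(6 + t)
G(h, J) = 1/3 + 13*J/6 (G(h, J) = ((2 + J)/(6 + 0) + J) + J = ((2 + J)/6 + J) + J = ((1/3 + J/6) + J) + J = (1/3 + 7*J/6) + J = 1/3 + 13*J/6)
G(13, -4)*(-101 + (40 + 69)*(-10 + 32)) = (1/3 + (13/6)*(-4))*(-101 + (40 + 69)*(-10 + 32)) = (1/3 - 26/3)*(-101 + 109*22) = -25*(-101 + 2398)/3 = -25/3*2297 = -57425/3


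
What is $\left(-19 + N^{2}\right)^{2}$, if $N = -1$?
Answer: $324$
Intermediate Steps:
$\left(-19 + N^{2}\right)^{2} = \left(-19 + \left(-1\right)^{2}\right)^{2} = \left(-19 + 1\right)^{2} = \left(-18\right)^{2} = 324$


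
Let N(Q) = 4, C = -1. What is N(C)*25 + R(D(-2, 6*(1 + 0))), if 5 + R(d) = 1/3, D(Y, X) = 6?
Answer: 286/3 ≈ 95.333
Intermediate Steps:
R(d) = -14/3 (R(d) = -5 + 1/3 = -5 + ⅓ = -14/3)
N(C)*25 + R(D(-2, 6*(1 + 0))) = 4*25 - 14/3 = 100 - 14/3 = 286/3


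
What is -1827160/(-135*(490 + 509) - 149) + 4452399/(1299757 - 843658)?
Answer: 2009106509/86246149 ≈ 23.295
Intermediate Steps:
-1827160/(-135*(490 + 509) - 149) + 4452399/(1299757 - 843658) = -1827160/(-135*999 - 149) + 4452399/456099 = -1827160/(-134865 - 149) + 4452399*(1/456099) = -1827160/(-135014) + 212019/21719 = -1827160*(-1/135014) + 212019/21719 = 53740/3971 + 212019/21719 = 2009106509/86246149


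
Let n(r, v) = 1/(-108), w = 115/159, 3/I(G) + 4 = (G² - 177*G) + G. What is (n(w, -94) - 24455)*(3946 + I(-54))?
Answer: -129398844587999/1340928 ≈ -9.6499e+7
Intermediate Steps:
I(G) = 3/(-4 + G² - 176*G) (I(G) = 3/(-4 + ((G² - 177*G) + G)) = 3/(-4 + (G² - 176*G)) = 3/(-4 + G² - 176*G))
w = 115/159 (w = 115*(1/159) = 115/159 ≈ 0.72327)
n(r, v) = -1/108
(n(w, -94) - 24455)*(3946 + I(-54)) = (-1/108 - 24455)*(3946 + 3/(-4 + (-54)² - 176*(-54))) = -2641141*(3946 + 3/(-4 + 2916 + 9504))/108 = -2641141*(3946 + 3/12416)/108 = -2641141/108*48993539/12416 = -129398844587999/1340928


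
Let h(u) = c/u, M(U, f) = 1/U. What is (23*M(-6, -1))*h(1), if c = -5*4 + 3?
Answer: 391/6 ≈ 65.167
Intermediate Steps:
c = -17 (c = -20 + 3 = -17)
h(u) = -17/u
(23*M(-6, -1))*h(1) = (23/(-6))*(-17/1) = (23*(-⅙))*(-17*1) = -23/6*(-17) = 391/6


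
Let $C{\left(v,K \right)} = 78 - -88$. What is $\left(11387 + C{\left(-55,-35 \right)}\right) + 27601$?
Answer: $39154$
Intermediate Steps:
$C{\left(v,K \right)} = 166$ ($C{\left(v,K \right)} = 78 + 88 = 166$)
$\left(11387 + C{\left(-55,-35 \right)}\right) + 27601 = \left(11387 + 166\right) + 27601 = 11553 + 27601 = 39154$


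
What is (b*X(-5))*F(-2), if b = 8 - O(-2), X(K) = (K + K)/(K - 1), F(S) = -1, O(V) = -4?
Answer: -20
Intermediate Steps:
X(K) = 2*K/(-1 + K) (X(K) = (2*K)/(-1 + K) = 2*K/(-1 + K))
b = 12 (b = 8 - 1*(-4) = 8 + 4 = 12)
(b*X(-5))*F(-2) = (12*(2*(-5)/(-1 - 5)))*(-1) = (12*(2*(-5)/(-6)))*(-1) = (12*(2*(-5)*(-⅙)))*(-1) = (12*(5/3))*(-1) = 20*(-1) = -20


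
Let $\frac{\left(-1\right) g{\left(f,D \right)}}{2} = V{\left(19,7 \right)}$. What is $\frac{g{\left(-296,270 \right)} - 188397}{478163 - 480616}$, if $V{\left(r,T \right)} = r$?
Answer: $\frac{845}{11} \approx 76.818$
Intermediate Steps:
$g{\left(f,D \right)} = -38$ ($g{\left(f,D \right)} = \left(-2\right) 19 = -38$)
$\frac{g{\left(-296,270 \right)} - 188397}{478163 - 480616} = \frac{-38 - 188397}{478163 - 480616} = - \frac{188435}{-2453} = \left(-188435\right) \left(- \frac{1}{2453}\right) = \frac{845}{11}$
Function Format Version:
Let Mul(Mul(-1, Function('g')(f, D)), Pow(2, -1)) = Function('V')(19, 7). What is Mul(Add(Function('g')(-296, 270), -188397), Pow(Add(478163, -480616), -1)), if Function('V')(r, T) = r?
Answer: Rational(845, 11) ≈ 76.818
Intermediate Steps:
Function('g')(f, D) = -38 (Function('g')(f, D) = Mul(-2, 19) = -38)
Mul(Add(Function('g')(-296, 270), -188397), Pow(Add(478163, -480616), -1)) = Mul(Add(-38, -188397), Pow(Add(478163, -480616), -1)) = Mul(-188435, Pow(-2453, -1)) = Mul(-188435, Rational(-1, 2453)) = Rational(845, 11)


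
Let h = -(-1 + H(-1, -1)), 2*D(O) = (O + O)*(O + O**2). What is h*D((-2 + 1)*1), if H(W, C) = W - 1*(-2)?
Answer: 0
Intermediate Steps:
H(W, C) = 2 + W (H(W, C) = W + 2 = 2 + W)
D(O) = O*(O + O**2) (D(O) = ((O + O)*(O + O**2))/2 = ((2*O)*(O + O**2))/2 = (2*O*(O + O**2))/2 = O*(O + O**2))
h = 0 (h = -(-1 + (2 - 1)) = -(-1 + 1) = -1*0 = 0)
h*D((-2 + 1)*1) = 0*(((-2 + 1)*1)**2*(1 + (-2 + 1)*1)) = 0*((-1*1)**2*(1 - 1*1)) = 0*((-1)**2*(1 - 1)) = 0*(1*0) = 0*0 = 0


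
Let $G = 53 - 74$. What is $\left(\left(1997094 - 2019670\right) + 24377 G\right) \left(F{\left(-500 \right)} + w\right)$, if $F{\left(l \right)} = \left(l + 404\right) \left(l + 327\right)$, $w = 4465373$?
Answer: $-2395587470633$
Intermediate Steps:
$F{\left(l \right)} = \left(327 + l\right) \left(404 + l\right)$ ($F{\left(l \right)} = \left(404 + l\right) \left(327 + l\right) = \left(327 + l\right) \left(404 + l\right)$)
$G = -21$
$\left(\left(1997094 - 2019670\right) + 24377 G\right) \left(F{\left(-500 \right)} + w\right) = \left(\left(1997094 - 2019670\right) + 24377 \left(-21\right)\right) \left(\left(132108 + \left(-500\right)^{2} + 731 \left(-500\right)\right) + 4465373\right) = \left(\left(1997094 - 2019670\right) - 511917\right) \left(\left(132108 + 250000 - 365500\right) + 4465373\right) = \left(-22576 - 511917\right) \left(16608 + 4465373\right) = \left(-534493\right) 4481981 = -2395587470633$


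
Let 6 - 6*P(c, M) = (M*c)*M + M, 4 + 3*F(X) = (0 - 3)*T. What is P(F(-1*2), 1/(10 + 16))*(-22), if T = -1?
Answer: -133001/6084 ≈ -21.861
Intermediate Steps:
F(X) = -⅓ (F(X) = -4/3 + ((0 - 3)*(-1))/3 = -4/3 + (-3*(-1))/3 = -4/3 + (⅓)*3 = -4/3 + 1 = -⅓)
P(c, M) = 1 - M/6 - c*M²/6 (P(c, M) = 1 - ((M*c)*M + M)/6 = 1 - (c*M² + M)/6 = 1 - (M + c*M²)/6 = 1 + (-M/6 - c*M²/6) = 1 - M/6 - c*M²/6)
P(F(-1*2), 1/(10 + 16))*(-22) = (1 - 1/(6*(10 + 16)) - ⅙*(-⅓)*(1/(10 + 16))²)*(-22) = (1 - ⅙/26 - ⅙*(-⅓)*(1/26)²)*(-22) = (1 - ⅙*1/26 - ⅙*(-⅓)*(1/26)²)*(-22) = (1 - 1/156 - ⅙*(-⅓)*1/676)*(-22) = (1 - 1/156 + 1/12168)*(-22) = (12091/12168)*(-22) = -133001/6084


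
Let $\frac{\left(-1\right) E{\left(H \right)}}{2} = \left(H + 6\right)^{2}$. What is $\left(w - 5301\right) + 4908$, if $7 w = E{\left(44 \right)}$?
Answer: $- \frac{7751}{7} \approx -1107.3$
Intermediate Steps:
$E{\left(H \right)} = - 2 \left(6 + H\right)^{2}$ ($E{\left(H \right)} = - 2 \left(H + 6\right)^{2} = - 2 \left(6 + H\right)^{2}$)
$w = - \frac{5000}{7}$ ($w = \frac{\left(-2\right) \left(6 + 44\right)^{2}}{7} = \frac{\left(-2\right) 50^{2}}{7} = \frac{\left(-2\right) 2500}{7} = \frac{1}{7} \left(-5000\right) = - \frac{5000}{7} \approx -714.29$)
$\left(w - 5301\right) + 4908 = \left(- \frac{5000}{7} - 5301\right) + 4908 = - \frac{42107}{7} + 4908 = - \frac{7751}{7}$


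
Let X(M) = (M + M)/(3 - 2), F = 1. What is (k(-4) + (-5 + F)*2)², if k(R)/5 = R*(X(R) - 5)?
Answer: 63504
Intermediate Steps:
X(M) = 2*M (X(M) = (2*M)/1 = (2*M)*1 = 2*M)
k(R) = 5*R*(-5 + 2*R) (k(R) = 5*(R*(2*R - 5)) = 5*(R*(-5 + 2*R)) = 5*R*(-5 + 2*R))
(k(-4) + (-5 + F)*2)² = (5*(-4)*(-5 + 2*(-4)) + (-5 + 1)*2)² = (5*(-4)*(-5 - 8) - 4*2)² = (5*(-4)*(-13) - 8)² = (260 - 8)² = 252² = 63504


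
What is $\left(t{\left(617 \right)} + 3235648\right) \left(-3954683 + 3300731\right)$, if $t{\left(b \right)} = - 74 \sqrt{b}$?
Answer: $-2115958480896 + 48392448 \sqrt{617} \approx -2.1148 \cdot 10^{12}$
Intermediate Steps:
$\left(t{\left(617 \right)} + 3235648\right) \left(-3954683 + 3300731\right) = \left(- 74 \sqrt{617} + 3235648\right) \left(-3954683 + 3300731\right) = \left(3235648 - 74 \sqrt{617}\right) \left(-653952\right) = -2115958480896 + 48392448 \sqrt{617}$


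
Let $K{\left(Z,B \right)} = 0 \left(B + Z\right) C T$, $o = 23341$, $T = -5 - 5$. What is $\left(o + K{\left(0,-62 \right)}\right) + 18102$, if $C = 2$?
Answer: $41443$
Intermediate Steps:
$T = -10$ ($T = -5 - 5 = -10$)
$K{\left(Z,B \right)} = 0$ ($K{\left(Z,B \right)} = 0 \left(B + Z\right) 2 \left(-10\right) = 0 \cdot 2 \left(-10\right) = 0 \left(-10\right) = 0$)
$\left(o + K{\left(0,-62 \right)}\right) + 18102 = \left(23341 + 0\right) + 18102 = 23341 + 18102 = 41443$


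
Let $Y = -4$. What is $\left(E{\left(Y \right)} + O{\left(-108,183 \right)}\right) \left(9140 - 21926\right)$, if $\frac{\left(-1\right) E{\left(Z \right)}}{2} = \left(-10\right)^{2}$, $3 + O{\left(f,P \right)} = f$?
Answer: $3976446$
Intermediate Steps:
$O{\left(f,P \right)} = -3 + f$
$E{\left(Z \right)} = -200$ ($E{\left(Z \right)} = - 2 \left(-10\right)^{2} = \left(-2\right) 100 = -200$)
$\left(E{\left(Y \right)} + O{\left(-108,183 \right)}\right) \left(9140 - 21926\right) = \left(-200 - 111\right) \left(9140 - 21926\right) = \left(-200 - 111\right) \left(-12786\right) = \left(-311\right) \left(-12786\right) = 3976446$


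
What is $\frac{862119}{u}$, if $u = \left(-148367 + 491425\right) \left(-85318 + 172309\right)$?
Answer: $\frac{287373}{9947652826} \approx 2.8889 \cdot 10^{-5}$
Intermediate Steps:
$u = 29842958478$ ($u = 343058 \cdot 86991 = 29842958478$)
$\frac{862119}{u} = \frac{862119}{29842958478} = 862119 \cdot \frac{1}{29842958478} = \frac{287373}{9947652826}$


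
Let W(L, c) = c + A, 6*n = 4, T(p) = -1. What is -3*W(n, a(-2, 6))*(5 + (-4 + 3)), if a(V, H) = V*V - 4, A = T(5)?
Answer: 12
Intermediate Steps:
n = ⅔ (n = (⅙)*4 = ⅔ ≈ 0.66667)
A = -1
a(V, H) = -4 + V² (a(V, H) = V² - 4 = -4 + V²)
W(L, c) = -1 + c (W(L, c) = c - 1 = -1 + c)
-3*W(n, a(-2, 6))*(5 + (-4 + 3)) = -3*(-1 + (-4 + (-2)²))*(5 + (-4 + 3)) = -3*(-1 + (-4 + 4))*(5 - 1) = -3*(-1 + 0)*4 = -(-3)*4 = -3*(-4) = 12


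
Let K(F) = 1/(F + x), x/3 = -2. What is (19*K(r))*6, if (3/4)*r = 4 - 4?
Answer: -19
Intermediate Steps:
x = -6 (x = 3*(-2) = -6)
r = 0 (r = 4*(4 - 4)/3 = (4/3)*0 = 0)
K(F) = 1/(-6 + F) (K(F) = 1/(F - 6) = 1/(-6 + F))
(19*K(r))*6 = (19/(-6 + 0))*6 = (19/(-6))*6 = (19*(-1/6))*6 = -19/6*6 = -19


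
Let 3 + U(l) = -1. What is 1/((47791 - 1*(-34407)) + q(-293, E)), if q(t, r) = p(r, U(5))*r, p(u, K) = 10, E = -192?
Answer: 1/80278 ≈ 1.2457e-5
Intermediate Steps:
U(l) = -4 (U(l) = -3 - 1 = -4)
q(t, r) = 10*r
1/((47791 - 1*(-34407)) + q(-293, E)) = 1/((47791 - 1*(-34407)) + 10*(-192)) = 1/((47791 + 34407) - 1920) = 1/(82198 - 1920) = 1/80278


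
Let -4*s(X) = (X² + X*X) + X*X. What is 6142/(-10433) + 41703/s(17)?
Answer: -581891570/3015137 ≈ -192.99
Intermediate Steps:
s(X) = -3*X²/4 (s(X) = -((X² + X*X) + X*X)/4 = -((X² + X²) + X²)/4 = -(2*X² + X²)/4 = -3*X²/4)
6142/(-10433) + 41703/s(17) = 6142/(-10433) + 41703/((-¾*17²)) = 6142*(-1/10433) + 41703/((-¾*289)) = -6142/10433 + 41703/(-867/4) = -6142/10433 + 41703*(-4/867) = -6142/10433 - 55604/289 = -581891570/3015137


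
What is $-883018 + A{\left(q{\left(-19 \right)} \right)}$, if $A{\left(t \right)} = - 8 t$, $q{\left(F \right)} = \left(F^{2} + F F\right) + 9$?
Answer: $-888866$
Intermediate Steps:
$q{\left(F \right)} = 9 + 2 F^{2}$ ($q{\left(F \right)} = \left(F^{2} + F^{2}\right) + 9 = 2 F^{2} + 9 = 9 + 2 F^{2}$)
$-883018 + A{\left(q{\left(-19 \right)} \right)} = -883018 - 8 \left(9 + 2 \left(-19\right)^{2}\right) = -883018 - 8 \left(9 + 2 \cdot 361\right) = -883018 - 8 \left(9 + 722\right) = -883018 - 5848 = -888866$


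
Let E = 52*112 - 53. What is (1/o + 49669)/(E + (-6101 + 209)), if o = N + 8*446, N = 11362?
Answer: -741558171/1806530 ≈ -410.49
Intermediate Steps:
E = 5771 (E = 5824 - 53 = 5771)
o = 14930 (o = 11362 + 8*446 = 11362 + 3568 = 14930)
(1/o + 49669)/(E + (-6101 + 209)) = (1/14930 + 49669)/(5771 + (-6101 + 209)) = (1/14930 + 49669)/(5771 - 5892) = (741558171/14930)/(-121) = (741558171/14930)*(-1/121) = -741558171/1806530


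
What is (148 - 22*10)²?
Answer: 5184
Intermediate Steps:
(148 - 22*10)² = (148 - 220)² = (-72)² = 5184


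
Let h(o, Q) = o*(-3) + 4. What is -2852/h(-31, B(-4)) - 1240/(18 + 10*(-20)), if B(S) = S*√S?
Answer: -199392/8827 ≈ -22.589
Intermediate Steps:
B(S) = S^(3/2)
h(o, Q) = 4 - 3*o (h(o, Q) = -3*o + 4 = 4 - 3*o)
-2852/h(-31, B(-4)) - 1240/(18 + 10*(-20)) = -2852/(4 - 3*(-31)) - 1240/(18 + 10*(-20)) = -2852/(4 + 93) - 1240/(18 - 200) = -2852/97 - 1240/(-182) = -2852*1/97 - 1240*(-1/182) = -2852/97 + 620/91 = -199392/8827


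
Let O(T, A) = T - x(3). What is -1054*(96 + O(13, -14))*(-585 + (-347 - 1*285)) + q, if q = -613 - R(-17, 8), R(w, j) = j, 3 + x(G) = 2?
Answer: 141098359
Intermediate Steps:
x(G) = -1 (x(G) = -3 + 2 = -1)
q = -621 (q = -613 - 1*8 = -613 - 8 = -621)
O(T, A) = 1 + T (O(T, A) = T - 1*(-1) = T + 1 = 1 + T)
-1054*(96 + O(13, -14))*(-585 + (-347 - 1*285)) + q = -1054*(96 + (1 + 13))*(-585 + (-347 - 1*285)) - 621 = -1054*(96 + 14)*(-585 + (-347 - 285)) - 621 = -115940*(-585 - 632) - 621 = -115940*(-1217) - 621 = -1054*(-133870) - 621 = 141098980 - 621 = 141098359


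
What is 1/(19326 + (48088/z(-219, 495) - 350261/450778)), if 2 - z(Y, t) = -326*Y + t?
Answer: 32405078086/626213682865065 ≈ 5.1748e-5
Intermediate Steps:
z(Y, t) = 2 - t + 326*Y (z(Y, t) = 2 - (-326*Y + t) = 2 - (t - 326*Y) = 2 + (-t + 326*Y) = 2 - t + 326*Y)
1/(19326 + (48088/z(-219, 495) - 350261/450778)) = 1/(19326 + (48088/(2 - 1*495 + 326*(-219)) - 350261/450778)) = 1/(19326 + (48088/(2 - 495 - 71394) - 350261*1/450778)) = 1/(19326 + (48088/(-71887) - 350261/450778)) = 1/(19326 + (48088*(-1/71887) - 350261/450778)) = 1/(19326 + (-48088/71887 - 350261/450778)) = 1/(19326 - 46856224971/32405078086) = 1/(626213682865065/32405078086) = 32405078086/626213682865065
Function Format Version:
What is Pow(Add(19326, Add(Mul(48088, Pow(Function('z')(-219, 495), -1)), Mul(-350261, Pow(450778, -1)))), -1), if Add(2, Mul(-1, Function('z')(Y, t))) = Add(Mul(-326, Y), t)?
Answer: Rational(32405078086, 626213682865065) ≈ 5.1748e-5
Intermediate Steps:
Function('z')(Y, t) = Add(2, Mul(-1, t), Mul(326, Y)) (Function('z')(Y, t) = Add(2, Mul(-1, Add(Mul(-326, Y), t))) = Add(2, Mul(-1, Add(t, Mul(-326, Y)))) = Add(2, Add(Mul(-1, t), Mul(326, Y))) = Add(2, Mul(-1, t), Mul(326, Y)))
Pow(Add(19326, Add(Mul(48088, Pow(Function('z')(-219, 495), -1)), Mul(-350261, Pow(450778, -1)))), -1) = Pow(Add(19326, Add(Mul(48088, Pow(Add(2, Mul(-1, 495), Mul(326, -219)), -1)), Mul(-350261, Pow(450778, -1)))), -1) = Pow(Add(19326, Add(Mul(48088, Pow(Add(2, -495, -71394), -1)), Mul(-350261, Rational(1, 450778)))), -1) = Pow(Add(19326, Add(Mul(48088, Pow(-71887, -1)), Rational(-350261, 450778))), -1) = Pow(Add(19326, Add(Mul(48088, Rational(-1, 71887)), Rational(-350261, 450778))), -1) = Pow(Add(19326, Add(Rational(-48088, 71887), Rational(-350261, 450778))), -1) = Pow(Add(19326, Rational(-46856224971, 32405078086)), -1) = Pow(Rational(626213682865065, 32405078086), -1) = Rational(32405078086, 626213682865065)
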